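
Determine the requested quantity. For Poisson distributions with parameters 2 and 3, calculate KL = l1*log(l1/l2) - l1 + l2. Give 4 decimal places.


KL divergence for Poisson:
KL = l1*log(l1/l2) - l1 + l2.
l1 = 2, l2 = 3.
log(2/3) = -0.405465.
l1*log(l1/l2) = 2 * -0.405465 = -0.81093.
KL = -0.81093 - 2 + 3 = 0.1891

0.1891


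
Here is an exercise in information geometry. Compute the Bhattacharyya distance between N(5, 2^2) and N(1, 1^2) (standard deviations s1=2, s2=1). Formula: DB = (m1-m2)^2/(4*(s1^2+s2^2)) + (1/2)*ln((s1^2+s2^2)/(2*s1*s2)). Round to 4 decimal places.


Bhattacharyya distance between two Gaussians:
DB = (m1-m2)^2/(4*(s1^2+s2^2)) + (1/2)*ln((s1^2+s2^2)/(2*s1*s2)).
(m1-m2)^2 = (4)^2 = 16.
s1^2+s2^2 = 4 + 1 = 5.
term1 = 16/20 = 0.8.
term2 = 0.5*ln(5/4.0) = 0.111572.
DB = 0.8 + 0.111572 = 0.9116

0.9116


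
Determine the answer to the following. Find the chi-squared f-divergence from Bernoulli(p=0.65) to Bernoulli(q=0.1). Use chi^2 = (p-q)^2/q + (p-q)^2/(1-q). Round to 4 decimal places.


Chi-squared divergence between Bernoulli distributions:
chi^2 = (p-q)^2/q + (p-q)^2/(1-q).
p = 0.65, q = 0.1, p-q = 0.55.
(p-q)^2 = 0.3025.
term1 = 0.3025/0.1 = 3.025.
term2 = 0.3025/0.9 = 0.336111.
chi^2 = 3.025 + 0.336111 = 3.3611

3.3611


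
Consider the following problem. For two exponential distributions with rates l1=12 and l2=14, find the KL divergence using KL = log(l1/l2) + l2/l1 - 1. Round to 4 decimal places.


KL divergence for exponential family:
KL = log(l1/l2) + l2/l1 - 1.
log(12/14) = -0.154151.
14/12 = 1.166667.
KL = -0.154151 + 1.166667 - 1 = 0.0125

0.0125


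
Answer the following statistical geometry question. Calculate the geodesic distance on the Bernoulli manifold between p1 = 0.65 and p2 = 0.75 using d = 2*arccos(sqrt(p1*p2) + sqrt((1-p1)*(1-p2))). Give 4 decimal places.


Geodesic distance on Bernoulli manifold:
d(p1,p2) = 2*arccos(sqrt(p1*p2) + sqrt((1-p1)*(1-p2))).
sqrt(p1*p2) = sqrt(0.65*0.75) = 0.698212.
sqrt((1-p1)*(1-p2)) = sqrt(0.35*0.25) = 0.295804.
arg = 0.698212 + 0.295804 = 0.994016.
d = 2*arccos(0.994016) = 0.2189

0.2189


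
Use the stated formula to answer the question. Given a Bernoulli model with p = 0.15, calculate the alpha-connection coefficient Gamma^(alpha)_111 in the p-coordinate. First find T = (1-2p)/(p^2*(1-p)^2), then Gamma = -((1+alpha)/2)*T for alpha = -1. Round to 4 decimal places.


Skewness (Amari-Chentsov) tensor: T = (1-2p)/(p^2*(1-p)^2).
p = 0.15, 1-2p = 0.7, p^2 = 0.0225, (1-p)^2 = 0.7225.
T = 0.7/(0.0225 * 0.7225) = 43.060361.
In the p-coordinate, Gamma^(alpha) = Gamma^(0) - (alpha/2)*T with Gamma^(0) = (1/2)*g'(p) = -T/2,
so Gamma^(alpha) = -((1+alpha)/2)*T.
alpha = -1, -(1+alpha)/2 = 0.0.
Gamma = 0.0 * 43.060361 = 0.0000

0.0000


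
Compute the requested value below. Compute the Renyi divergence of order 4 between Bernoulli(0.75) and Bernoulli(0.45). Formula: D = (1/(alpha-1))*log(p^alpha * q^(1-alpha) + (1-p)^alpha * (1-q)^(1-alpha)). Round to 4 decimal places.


Renyi divergence of order alpha between Bernoulli distributions:
D = (1/(alpha-1))*log(p^alpha * q^(1-alpha) + (1-p)^alpha * (1-q)^(1-alpha)).
alpha = 4, p = 0.75, q = 0.45.
p^alpha * q^(1-alpha) = 0.75^4 * 0.45^-3 = 3.472222.
(1-p)^alpha * (1-q)^(1-alpha) = 0.25^4 * 0.55^-3 = 0.023479.
sum = 3.472222 + 0.023479 = 3.495701.
D = (1/3)*log(3.495701) = 0.4172

0.4172


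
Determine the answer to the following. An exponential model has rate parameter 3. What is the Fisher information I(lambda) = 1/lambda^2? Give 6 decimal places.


Fisher information for exponential: I(lambda) = 1/lambda^2.
lambda = 3, lambda^2 = 9.
I = 1/9 = 0.111111

0.111111


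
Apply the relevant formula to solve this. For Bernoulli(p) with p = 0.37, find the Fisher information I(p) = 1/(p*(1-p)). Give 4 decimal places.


For Bernoulli(p), Fisher information is I(p) = 1/(p*(1-p)).
p = 0.37, 1-p = 0.63.
p*(1-p) = 0.2331.
I(p) = 1/0.2331 = 4.2900

4.2900


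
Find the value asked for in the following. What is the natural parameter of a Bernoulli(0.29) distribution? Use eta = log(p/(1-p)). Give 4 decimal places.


Natural parameter for Bernoulli: eta = log(p/(1-p)).
p = 0.29, 1-p = 0.71.
p/(1-p) = 0.408451.
eta = log(0.408451) = -0.8954

-0.8954


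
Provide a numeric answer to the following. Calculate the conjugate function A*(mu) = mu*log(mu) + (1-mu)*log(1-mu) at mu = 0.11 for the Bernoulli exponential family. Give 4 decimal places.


Legendre transform for Bernoulli:
A*(mu) = mu*log(mu) + (1-mu)*log(1-mu).
mu = 0.11, 1-mu = 0.89.
mu*log(mu) = 0.11*log(0.11) = -0.2428.
(1-mu)*log(1-mu) = 0.89*log(0.89) = -0.103715.
A* = -0.2428 + -0.103715 = -0.3465

-0.3465


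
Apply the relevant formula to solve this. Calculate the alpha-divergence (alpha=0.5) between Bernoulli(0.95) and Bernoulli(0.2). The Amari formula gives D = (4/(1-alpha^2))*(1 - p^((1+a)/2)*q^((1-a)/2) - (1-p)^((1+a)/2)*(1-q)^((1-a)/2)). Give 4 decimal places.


Amari alpha-divergence:
D = (4/(1-alpha^2))*(1 - p^((1+a)/2)*q^((1-a)/2) - (1-p)^((1+a)/2)*(1-q)^((1-a)/2)).
alpha = 0.5, p = 0.95, q = 0.2.
e1 = (1+alpha)/2 = 0.75, e2 = (1-alpha)/2 = 0.25.
t1 = p^e1 * q^e2 = 0.95^0.75 * 0.2^0.25 = 0.643502.
t2 = (1-p)^e1 * (1-q)^e2 = 0.05^0.75 * 0.8^0.25 = 0.1.
4/(1-alpha^2) = 5.333333.
D = 5.333333*(1 - 0.643502 - 0.1) = 1.3680

1.3680


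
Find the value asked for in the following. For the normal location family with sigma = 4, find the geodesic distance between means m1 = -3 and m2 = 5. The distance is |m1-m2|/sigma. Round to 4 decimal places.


On the fixed-variance normal subfamily, geodesic distance = |m1-m2|/sigma.
|-3 - 5| = 8.
sigma = 4.
d = 8/4 = 2.0000

2.0000


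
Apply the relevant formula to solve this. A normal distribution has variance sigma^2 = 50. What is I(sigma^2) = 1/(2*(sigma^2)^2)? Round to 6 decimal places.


Fisher information for variance: I(sigma^2) = 1/(2*sigma^4).
sigma^2 = 50, so sigma^4 = 2500.
I = 1/(2*2500) = 1/5000 = 0.000200

0.000200


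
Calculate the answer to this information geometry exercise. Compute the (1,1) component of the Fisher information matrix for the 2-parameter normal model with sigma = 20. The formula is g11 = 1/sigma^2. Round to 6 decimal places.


For the 2-parameter normal family, the Fisher metric has:
  g11 = 1/sigma^2, g22 = 2/sigma^2.
sigma = 20, sigma^2 = 400.
g11 = 0.002500

0.002500


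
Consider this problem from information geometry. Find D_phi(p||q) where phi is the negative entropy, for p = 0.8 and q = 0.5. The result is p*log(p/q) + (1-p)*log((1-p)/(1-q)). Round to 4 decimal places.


Bregman divergence with negative entropy generator:
D = p*log(p/q) + (1-p)*log((1-p)/(1-q)).
p = 0.8, q = 0.5.
p*log(p/q) = 0.8*log(0.8/0.5) = 0.376003.
(1-p)*log((1-p)/(1-q)) = 0.2*log(0.2/0.5) = -0.183258.
D = 0.376003 + -0.183258 = 0.1927

0.1927


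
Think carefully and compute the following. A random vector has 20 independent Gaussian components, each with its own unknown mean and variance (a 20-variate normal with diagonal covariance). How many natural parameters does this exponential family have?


Exponential family dimension calculation:
Each univariate normal has two natural parameters (mu/sigma^2 and -1/(2 sigma^2)).
With 20 independent components, dim = 2 * 20 = 40.

40


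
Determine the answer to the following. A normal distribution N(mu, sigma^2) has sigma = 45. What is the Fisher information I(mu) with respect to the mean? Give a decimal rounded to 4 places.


The Fisher information for the mean of a normal distribution is I(mu) = 1/sigma^2.
sigma = 45, so sigma^2 = 2025.
I(mu) = 1/2025 = 0.0005

0.0005


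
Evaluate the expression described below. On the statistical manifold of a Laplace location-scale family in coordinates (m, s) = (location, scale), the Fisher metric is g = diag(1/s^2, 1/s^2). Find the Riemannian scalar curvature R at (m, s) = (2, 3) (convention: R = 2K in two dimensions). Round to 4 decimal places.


The metric has the form g = (A dm^2 + B ds^2)/s^2 with A = 1, B = 1.
Substitute u = sqrt(A/B)*m: g = B*(du^2 + ds^2)/s^2, i.e. B times the
Poincare upper half-plane metric, which has constant Gaussian curvature -1.
Scaling a 2D metric by a constant c divides the Gaussian curvature by c,
so K = -1/B = -1/(1) = -1.0000 everywhere (the point (m, s) = (2, 3) is irrelevant:
the curvature is constant).
Scalar curvature in dimension 2: R = 2K = -2/(1) = -2.0000.

-2.0000


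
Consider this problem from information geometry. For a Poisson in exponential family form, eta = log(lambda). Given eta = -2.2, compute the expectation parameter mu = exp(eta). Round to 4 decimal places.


Expectation parameter for Poisson exponential family:
mu = exp(eta).
eta = -2.2.
mu = exp(-2.2) = 0.1108

0.1108


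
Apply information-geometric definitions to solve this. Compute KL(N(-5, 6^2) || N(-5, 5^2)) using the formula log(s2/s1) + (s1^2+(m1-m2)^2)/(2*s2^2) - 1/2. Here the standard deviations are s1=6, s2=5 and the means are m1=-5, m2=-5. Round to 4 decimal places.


KL divergence between normal distributions:
KL = log(s2/s1) + (s1^2 + (m1-m2)^2)/(2*s2^2) - 1/2.
log(5/6) = -0.182322.
(6^2 + (-5--5)^2)/(2*5^2) = (36 + 0)/50 = 0.72.
KL = -0.182322 + 0.72 - 0.5 = 0.0377

0.0377


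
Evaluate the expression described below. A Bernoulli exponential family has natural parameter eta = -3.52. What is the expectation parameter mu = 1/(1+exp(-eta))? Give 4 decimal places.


Dual coordinate (expectation parameter) for Bernoulli:
mu = 1/(1+exp(-eta)).
eta = -3.52.
exp(-eta) = exp(3.52) = 33.784428.
mu = 1/(1+33.784428) = 0.0287

0.0287


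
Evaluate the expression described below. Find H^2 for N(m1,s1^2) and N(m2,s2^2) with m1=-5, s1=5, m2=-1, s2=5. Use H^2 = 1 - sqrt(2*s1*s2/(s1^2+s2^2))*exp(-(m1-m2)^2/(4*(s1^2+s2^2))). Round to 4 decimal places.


Squared Hellinger distance for Gaussians:
H^2 = 1 - sqrt(2*s1*s2/(s1^2+s2^2)) * exp(-(m1-m2)^2/(4*(s1^2+s2^2))).
s1^2 = 25, s2^2 = 25, s1^2+s2^2 = 50.
sqrt(2*5*5/(50)) = 1.0.
(m1-m2)^2 = (-4)^2 = 16.
exp(-16/(4*50)) = exp(-0.08) = 0.923116.
H^2 = 1 - 1.0*0.923116 = 0.0769

0.0769


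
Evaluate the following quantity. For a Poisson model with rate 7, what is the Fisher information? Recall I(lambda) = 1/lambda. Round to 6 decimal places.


Fisher information for Poisson: I(lambda) = 1/lambda.
lambda = 7.
I(lambda) = 1/7 = 0.142857

0.142857


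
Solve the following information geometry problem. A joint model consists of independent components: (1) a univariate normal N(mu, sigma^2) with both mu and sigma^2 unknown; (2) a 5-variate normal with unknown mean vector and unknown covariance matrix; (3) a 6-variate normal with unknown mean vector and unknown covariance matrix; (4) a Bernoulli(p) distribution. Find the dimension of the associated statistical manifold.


The dimension of a statistical manifold equals the number of free
(independent) real parameters of the model. For a product of independent
blocks the parameter counts add.
- normal (mu, sigma^2): 2.
- 5-variate normal: 5 (mean) + 5*6/2 = 15 (symmetric covariance) = 20.
- 6-variate normal: 6 (mean) + 6*7/2 = 21 (symmetric covariance) = 27.
- Bernoulli (p): 1.
Total = 2 + 20 + 27 + 1 = 50.
Dimension = 50

50


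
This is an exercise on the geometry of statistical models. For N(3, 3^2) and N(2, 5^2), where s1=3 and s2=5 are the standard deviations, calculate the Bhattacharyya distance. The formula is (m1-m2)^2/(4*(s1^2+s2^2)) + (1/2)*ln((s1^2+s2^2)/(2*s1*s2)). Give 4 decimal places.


Bhattacharyya distance between two Gaussians:
DB = (m1-m2)^2/(4*(s1^2+s2^2)) + (1/2)*ln((s1^2+s2^2)/(2*s1*s2)).
(m1-m2)^2 = (1)^2 = 1.
s1^2+s2^2 = 9 + 25 = 34.
term1 = 1/136 = 0.007353.
term2 = 0.5*ln(34/30.0) = 0.062582.
DB = 0.007353 + 0.062582 = 0.0699

0.0699


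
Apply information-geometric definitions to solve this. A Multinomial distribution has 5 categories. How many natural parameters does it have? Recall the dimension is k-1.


Exponential family dimension calculation:
For Multinomial with k=5 categories, dim = k-1 = 4.

4


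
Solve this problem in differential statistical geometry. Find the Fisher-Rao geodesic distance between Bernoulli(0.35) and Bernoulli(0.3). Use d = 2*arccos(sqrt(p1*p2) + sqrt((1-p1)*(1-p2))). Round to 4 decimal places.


Geodesic distance on Bernoulli manifold:
d(p1,p2) = 2*arccos(sqrt(p1*p2) + sqrt((1-p1)*(1-p2))).
sqrt(p1*p2) = sqrt(0.35*0.3) = 0.324037.
sqrt((1-p1)*(1-p2)) = sqrt(0.65*0.7) = 0.674537.
arg = 0.324037 + 0.674537 = 0.998574.
d = 2*arccos(0.998574) = 0.1068

0.1068


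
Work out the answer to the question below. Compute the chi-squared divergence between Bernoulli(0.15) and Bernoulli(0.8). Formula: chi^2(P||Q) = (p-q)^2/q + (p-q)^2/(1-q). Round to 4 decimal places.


Chi-squared divergence between Bernoulli distributions:
chi^2 = (p-q)^2/q + (p-q)^2/(1-q).
p = 0.15, q = 0.8, p-q = -0.65.
(p-q)^2 = 0.4225.
term1 = 0.4225/0.8 = 0.528125.
term2 = 0.4225/0.2 = 2.1125.
chi^2 = 0.528125 + 2.1125 = 2.6406

2.6406


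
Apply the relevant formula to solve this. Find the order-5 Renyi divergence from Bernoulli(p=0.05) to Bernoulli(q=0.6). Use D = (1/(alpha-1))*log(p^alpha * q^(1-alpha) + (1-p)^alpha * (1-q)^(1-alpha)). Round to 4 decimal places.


Renyi divergence of order alpha between Bernoulli distributions:
D = (1/(alpha-1))*log(p^alpha * q^(1-alpha) + (1-p)^alpha * (1-q)^(1-alpha)).
alpha = 5, p = 0.05, q = 0.6.
p^alpha * q^(1-alpha) = 0.05^5 * 0.6^-4 = 2e-06.
(1-p)^alpha * (1-q)^(1-alpha) = 0.95^5 * 0.4^-4 = 30.225818.
sum = 2e-06 + 30.225818 = 30.22582.
D = (1/4)*log(30.22582) = 0.8522

0.8522


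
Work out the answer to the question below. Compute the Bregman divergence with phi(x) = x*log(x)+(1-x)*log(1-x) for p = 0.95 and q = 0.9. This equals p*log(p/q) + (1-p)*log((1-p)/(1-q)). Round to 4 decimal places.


Bregman divergence with negative entropy generator:
D = p*log(p/q) + (1-p)*log((1-p)/(1-q)).
p = 0.95, q = 0.9.
p*log(p/q) = 0.95*log(0.95/0.9) = 0.051364.
(1-p)*log((1-p)/(1-q)) = 0.05*log(0.05/0.1) = -0.034657.
D = 0.051364 + -0.034657 = 0.0167

0.0167


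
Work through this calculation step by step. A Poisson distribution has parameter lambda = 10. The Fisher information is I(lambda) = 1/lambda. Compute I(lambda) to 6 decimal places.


Fisher information for Poisson: I(lambda) = 1/lambda.
lambda = 10.
I(lambda) = 1/10 = 0.100000

0.100000


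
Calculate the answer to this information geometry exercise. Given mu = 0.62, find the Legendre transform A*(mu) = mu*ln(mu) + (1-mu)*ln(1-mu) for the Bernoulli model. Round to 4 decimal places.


Legendre transform for Bernoulli:
A*(mu) = mu*log(mu) + (1-mu)*log(1-mu).
mu = 0.62, 1-mu = 0.38.
mu*log(mu) = 0.62*log(0.62) = -0.296382.
(1-mu)*log(1-mu) = 0.38*log(0.38) = -0.367682.
A* = -0.296382 + -0.367682 = -0.6641

-0.6641


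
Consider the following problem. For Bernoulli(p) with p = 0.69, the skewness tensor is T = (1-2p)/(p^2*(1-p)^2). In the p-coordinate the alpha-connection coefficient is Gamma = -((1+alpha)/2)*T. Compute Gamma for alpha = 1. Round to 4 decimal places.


Skewness (Amari-Chentsov) tensor: T = (1-2p)/(p^2*(1-p)^2).
p = 0.69, 1-2p = -0.38, p^2 = 0.4761, (1-p)^2 = 0.0961.
T = -0.38/(0.4761 * 0.0961) = -8.305428.
In the p-coordinate, Gamma^(alpha) = Gamma^(0) - (alpha/2)*T with Gamma^(0) = (1/2)*g'(p) = -T/2,
so Gamma^(alpha) = -((1+alpha)/2)*T.
alpha = 1, -(1+alpha)/2 = -1.0.
Gamma = -1.0 * -8.305428 = 8.3054

8.3054


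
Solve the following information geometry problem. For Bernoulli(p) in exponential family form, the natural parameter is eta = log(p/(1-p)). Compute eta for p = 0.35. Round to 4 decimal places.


Natural parameter for Bernoulli: eta = log(p/(1-p)).
p = 0.35, 1-p = 0.65.
p/(1-p) = 0.538462.
eta = log(0.538462) = -0.6190

-0.6190


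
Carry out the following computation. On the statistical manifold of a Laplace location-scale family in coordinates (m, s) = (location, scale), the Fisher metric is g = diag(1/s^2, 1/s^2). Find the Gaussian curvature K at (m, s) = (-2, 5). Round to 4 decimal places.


The metric has the form g = (A dm^2 + B ds^2)/s^2 with A = 1, B = 1.
Substitute u = sqrt(A/B)*m: g = B*(du^2 + ds^2)/s^2, i.e. B times the
Poincare upper half-plane metric, which has constant Gaussian curvature -1.
Scaling a 2D metric by a constant c divides the Gaussian curvature by c,
so K = -1/B = -1/(1) = -1.0000 everywhere (the point (m, s) = (-2, 5) is irrelevant:
the curvature is constant).
The requested Gaussian curvature is K = -1.0000.

-1.0000


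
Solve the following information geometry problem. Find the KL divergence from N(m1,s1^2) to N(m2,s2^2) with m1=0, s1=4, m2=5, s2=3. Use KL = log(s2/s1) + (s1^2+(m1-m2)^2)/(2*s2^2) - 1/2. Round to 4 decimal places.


KL divergence between normal distributions:
KL = log(s2/s1) + (s1^2 + (m1-m2)^2)/(2*s2^2) - 1/2.
log(3/4) = -0.287682.
(4^2 + (0-5)^2)/(2*3^2) = (16 + 25)/18 = 2.277778.
KL = -0.287682 + 2.277778 - 0.5 = 1.4901

1.4901


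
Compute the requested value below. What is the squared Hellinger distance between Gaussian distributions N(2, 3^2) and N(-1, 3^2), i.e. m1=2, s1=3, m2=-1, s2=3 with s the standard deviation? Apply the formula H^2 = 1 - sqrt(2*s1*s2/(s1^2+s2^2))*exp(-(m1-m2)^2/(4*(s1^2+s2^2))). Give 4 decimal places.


Squared Hellinger distance for Gaussians:
H^2 = 1 - sqrt(2*s1*s2/(s1^2+s2^2)) * exp(-(m1-m2)^2/(4*(s1^2+s2^2))).
s1^2 = 9, s2^2 = 9, s1^2+s2^2 = 18.
sqrt(2*3*3/(18)) = 1.0.
(m1-m2)^2 = (3)^2 = 9.
exp(-9/(4*18)) = exp(-0.125) = 0.882497.
H^2 = 1 - 1.0*0.882497 = 0.1175

0.1175


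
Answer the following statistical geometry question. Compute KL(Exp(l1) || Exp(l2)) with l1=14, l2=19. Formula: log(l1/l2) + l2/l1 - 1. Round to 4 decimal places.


KL divergence for exponential family:
KL = log(l1/l2) + l2/l1 - 1.
log(14/19) = -0.305382.
19/14 = 1.357143.
KL = -0.305382 + 1.357143 - 1 = 0.0518

0.0518


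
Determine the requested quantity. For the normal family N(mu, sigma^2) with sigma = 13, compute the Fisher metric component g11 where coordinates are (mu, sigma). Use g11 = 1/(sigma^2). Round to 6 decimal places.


For the 2-parameter normal family, the Fisher metric has:
  g11 = 1/sigma^2, g22 = 2/sigma^2.
sigma = 13, sigma^2 = 169.
g11 = 0.005917

0.005917


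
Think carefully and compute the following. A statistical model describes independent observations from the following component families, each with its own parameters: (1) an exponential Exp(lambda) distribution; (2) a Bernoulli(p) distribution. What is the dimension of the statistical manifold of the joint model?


The dimension of a statistical manifold equals the number of free
(independent) real parameters of the model. For a product of independent
blocks the parameter counts add.
- exponential (lambda): 1.
- Bernoulli (p): 1.
Total = 1 + 1 = 2.
Dimension = 2

2


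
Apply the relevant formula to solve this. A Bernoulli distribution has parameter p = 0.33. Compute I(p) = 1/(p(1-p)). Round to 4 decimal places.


For Bernoulli(p), Fisher information is I(p) = 1/(p*(1-p)).
p = 0.33, 1-p = 0.67.
p*(1-p) = 0.2211.
I(p) = 1/0.2211 = 4.5228

4.5228


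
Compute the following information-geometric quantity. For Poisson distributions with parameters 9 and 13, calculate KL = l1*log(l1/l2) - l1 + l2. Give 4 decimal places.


KL divergence for Poisson:
KL = l1*log(l1/l2) - l1 + l2.
l1 = 9, l2 = 13.
log(9/13) = -0.367725.
l1*log(l1/l2) = 9 * -0.367725 = -3.309523.
KL = -3.309523 - 9 + 13 = 0.6905

0.6905


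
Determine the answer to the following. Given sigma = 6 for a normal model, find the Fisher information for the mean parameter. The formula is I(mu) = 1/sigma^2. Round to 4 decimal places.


The Fisher information for the mean of a normal distribution is I(mu) = 1/sigma^2.
sigma = 6, so sigma^2 = 36.
I(mu) = 1/36 = 0.0278

0.0278


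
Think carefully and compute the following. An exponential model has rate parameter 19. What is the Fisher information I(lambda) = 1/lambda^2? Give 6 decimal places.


Fisher information for exponential: I(lambda) = 1/lambda^2.
lambda = 19, lambda^2 = 361.
I = 1/361 = 0.002770

0.002770


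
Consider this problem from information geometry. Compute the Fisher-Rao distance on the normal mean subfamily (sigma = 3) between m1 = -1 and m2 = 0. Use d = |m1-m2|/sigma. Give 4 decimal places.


On the fixed-variance normal subfamily, geodesic distance = |m1-m2|/sigma.
|-1 - 0| = 1.
sigma = 3.
d = 1/3 = 0.3333

0.3333


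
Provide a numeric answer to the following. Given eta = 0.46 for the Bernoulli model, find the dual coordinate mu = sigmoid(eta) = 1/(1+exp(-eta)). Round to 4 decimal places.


Dual coordinate (expectation parameter) for Bernoulli:
mu = 1/(1+exp(-eta)).
eta = 0.46.
exp(-eta) = exp(-0.46) = 0.631284.
mu = 1/(1+0.631284) = 0.6130

0.6130


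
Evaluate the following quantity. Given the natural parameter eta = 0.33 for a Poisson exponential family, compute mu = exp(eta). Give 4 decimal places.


Expectation parameter for Poisson exponential family:
mu = exp(eta).
eta = 0.33.
mu = exp(0.33) = 1.3910

1.3910


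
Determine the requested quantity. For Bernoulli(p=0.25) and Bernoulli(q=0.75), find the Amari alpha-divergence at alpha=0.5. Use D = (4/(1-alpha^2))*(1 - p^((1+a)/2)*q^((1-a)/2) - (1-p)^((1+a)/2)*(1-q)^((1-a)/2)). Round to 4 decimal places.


Amari alpha-divergence:
D = (4/(1-alpha^2))*(1 - p^((1+a)/2)*q^((1-a)/2) - (1-p)^((1+a)/2)*(1-q)^((1-a)/2)).
alpha = 0.5, p = 0.25, q = 0.75.
e1 = (1+alpha)/2 = 0.75, e2 = (1-alpha)/2 = 0.25.
t1 = p^e1 * q^e2 = 0.25^0.75 * 0.75^0.25 = 0.329019.
t2 = (1-p)^e1 * (1-q)^e2 = 0.75^0.75 * 0.25^0.25 = 0.569877.
4/(1-alpha^2) = 5.333333.
D = 5.333333*(1 - 0.329019 - 0.569877) = 0.5392

0.5392


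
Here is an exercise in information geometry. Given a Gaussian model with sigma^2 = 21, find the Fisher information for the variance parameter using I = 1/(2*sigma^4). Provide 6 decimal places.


Fisher information for variance: I(sigma^2) = 1/(2*sigma^4).
sigma^2 = 21, so sigma^4 = 441.
I = 1/(2*441) = 1/882 = 0.001134

0.001134


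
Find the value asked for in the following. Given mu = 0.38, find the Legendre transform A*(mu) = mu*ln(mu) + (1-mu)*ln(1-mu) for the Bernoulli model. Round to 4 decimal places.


Legendre transform for Bernoulli:
A*(mu) = mu*log(mu) + (1-mu)*log(1-mu).
mu = 0.38, 1-mu = 0.62.
mu*log(mu) = 0.38*log(0.38) = -0.367682.
(1-mu)*log(1-mu) = 0.62*log(0.62) = -0.296382.
A* = -0.367682 + -0.296382 = -0.6641

-0.6641


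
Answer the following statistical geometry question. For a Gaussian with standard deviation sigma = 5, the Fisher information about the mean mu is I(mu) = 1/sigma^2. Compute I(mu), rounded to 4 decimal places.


The Fisher information for the mean of a normal distribution is I(mu) = 1/sigma^2.
sigma = 5, so sigma^2 = 25.
I(mu) = 1/25 = 0.0400

0.0400


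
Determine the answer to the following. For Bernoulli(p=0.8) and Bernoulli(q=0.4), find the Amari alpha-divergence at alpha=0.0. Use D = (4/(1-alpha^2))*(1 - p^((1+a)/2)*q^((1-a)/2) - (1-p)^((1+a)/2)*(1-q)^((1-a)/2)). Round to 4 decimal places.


Amari alpha-divergence:
D = (4/(1-alpha^2))*(1 - p^((1+a)/2)*q^((1-a)/2) - (1-p)^((1+a)/2)*(1-q)^((1-a)/2)).
alpha = 0.0, p = 0.8, q = 0.4.
e1 = (1+alpha)/2 = 0.5, e2 = (1-alpha)/2 = 0.5.
t1 = p^e1 * q^e2 = 0.8^0.5 * 0.4^0.5 = 0.565685.
t2 = (1-p)^e1 * (1-q)^e2 = 0.2^0.5 * 0.6^0.5 = 0.34641.
4/(1-alpha^2) = 4.0.
D = 4.0*(1 - 0.565685 - 0.34641) = 0.3516

0.3516


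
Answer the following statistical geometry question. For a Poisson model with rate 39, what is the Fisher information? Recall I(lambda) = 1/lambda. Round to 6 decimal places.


Fisher information for Poisson: I(lambda) = 1/lambda.
lambda = 39.
I(lambda) = 1/39 = 0.025641

0.025641


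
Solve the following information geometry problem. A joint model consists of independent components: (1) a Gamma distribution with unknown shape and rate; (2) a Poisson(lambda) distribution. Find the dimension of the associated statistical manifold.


The dimension of a statistical manifold equals the number of free
(independent) real parameters of the model. For a product of independent
blocks the parameter counts add.
- Gamma (shape, rate): 2.
- Poisson (lambda): 1.
Total = 2 + 1 = 3.
Dimension = 3

3


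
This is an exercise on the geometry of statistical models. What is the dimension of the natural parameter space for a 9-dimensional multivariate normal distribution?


Exponential family dimension calculation:
For 9-dim MVN: mean has 9 params, covariance has 9*10/2 = 45 unique entries.
Total dim = 9 + 45 = 54.

54


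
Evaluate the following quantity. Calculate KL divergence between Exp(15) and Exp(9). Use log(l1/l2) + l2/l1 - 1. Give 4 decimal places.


KL divergence for exponential family:
KL = log(l1/l2) + l2/l1 - 1.
log(15/9) = 0.510826.
9/15 = 0.6.
KL = 0.510826 + 0.6 - 1 = 0.1108

0.1108


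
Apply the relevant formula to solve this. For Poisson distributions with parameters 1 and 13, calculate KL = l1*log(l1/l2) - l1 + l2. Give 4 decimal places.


KL divergence for Poisson:
KL = l1*log(l1/l2) - l1 + l2.
l1 = 1, l2 = 13.
log(1/13) = -2.564949.
l1*log(l1/l2) = 1 * -2.564949 = -2.564949.
KL = -2.564949 - 1 + 13 = 9.4351

9.4351


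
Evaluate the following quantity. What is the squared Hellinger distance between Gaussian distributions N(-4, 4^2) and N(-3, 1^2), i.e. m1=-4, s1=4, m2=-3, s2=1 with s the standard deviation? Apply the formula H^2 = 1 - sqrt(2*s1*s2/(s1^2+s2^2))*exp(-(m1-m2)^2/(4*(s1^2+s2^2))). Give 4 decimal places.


Squared Hellinger distance for Gaussians:
H^2 = 1 - sqrt(2*s1*s2/(s1^2+s2^2)) * exp(-(m1-m2)^2/(4*(s1^2+s2^2))).
s1^2 = 16, s2^2 = 1, s1^2+s2^2 = 17.
sqrt(2*4*1/(17)) = 0.685994.
(m1-m2)^2 = (-1)^2 = 1.
exp(-1/(4*17)) = exp(-0.014706) = 0.985402.
H^2 = 1 - 0.685994*0.985402 = 0.3240

0.3240


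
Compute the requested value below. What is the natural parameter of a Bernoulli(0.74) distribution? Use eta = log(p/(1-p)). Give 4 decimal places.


Natural parameter for Bernoulli: eta = log(p/(1-p)).
p = 0.74, 1-p = 0.26.
p/(1-p) = 2.846154.
eta = log(2.846154) = 1.0460

1.0460


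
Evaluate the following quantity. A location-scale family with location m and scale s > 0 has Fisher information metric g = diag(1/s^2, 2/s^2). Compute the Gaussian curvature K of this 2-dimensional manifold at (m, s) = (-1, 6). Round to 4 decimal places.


The metric has the form g = (A dm^2 + B ds^2)/s^2 with A = 1, B = 2.
Substitute u = sqrt(A/B)*m: g = B*(du^2 + ds^2)/s^2, i.e. B times the
Poincare upper half-plane metric, which has constant Gaussian curvature -1.
Scaling a 2D metric by a constant c divides the Gaussian curvature by c,
so K = -1/B = -1/(2) = -0.5000 everywhere (the point (m, s) = (-1, 6) is irrelevant:
the curvature is constant).
The requested Gaussian curvature is K = -0.5000.

-0.5000


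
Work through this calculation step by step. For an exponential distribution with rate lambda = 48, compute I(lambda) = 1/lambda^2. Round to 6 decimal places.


Fisher information for exponential: I(lambda) = 1/lambda^2.
lambda = 48, lambda^2 = 2304.
I = 1/2304 = 0.000434

0.000434


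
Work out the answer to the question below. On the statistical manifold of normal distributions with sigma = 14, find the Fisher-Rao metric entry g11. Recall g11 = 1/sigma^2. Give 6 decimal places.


For the 2-parameter normal family, the Fisher metric has:
  g11 = 1/sigma^2, g22 = 2/sigma^2.
sigma = 14, sigma^2 = 196.
g11 = 0.005102

0.005102


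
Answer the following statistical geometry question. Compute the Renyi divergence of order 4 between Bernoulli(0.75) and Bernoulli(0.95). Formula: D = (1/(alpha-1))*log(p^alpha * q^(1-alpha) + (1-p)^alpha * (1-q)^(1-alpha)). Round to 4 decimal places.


Renyi divergence of order alpha between Bernoulli distributions:
D = (1/(alpha-1))*log(p^alpha * q^(1-alpha) + (1-p)^alpha * (1-q)^(1-alpha)).
alpha = 4, p = 0.75, q = 0.95.
p^alpha * q^(1-alpha) = 0.75^4 * 0.95^-3 = 0.369041.
(1-p)^alpha * (1-q)^(1-alpha) = 0.25^4 * 0.05^-3 = 31.25.
sum = 0.369041 + 31.25 = 31.619041.
D = (1/3)*log(31.619041) = 1.1513

1.1513


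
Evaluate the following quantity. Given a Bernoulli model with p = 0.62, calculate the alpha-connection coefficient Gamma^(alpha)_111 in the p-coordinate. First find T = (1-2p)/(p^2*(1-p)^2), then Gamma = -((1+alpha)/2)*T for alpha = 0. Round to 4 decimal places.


Skewness (Amari-Chentsov) tensor: T = (1-2p)/(p^2*(1-p)^2).
p = 0.62, 1-2p = -0.24, p^2 = 0.3844, (1-p)^2 = 0.1444.
T = -0.24/(0.3844 * 0.1444) = -4.323751.
In the p-coordinate, Gamma^(alpha) = Gamma^(0) - (alpha/2)*T with Gamma^(0) = (1/2)*g'(p) = -T/2,
so Gamma^(alpha) = -((1+alpha)/2)*T.
alpha = 0, -(1+alpha)/2 = -0.5.
Gamma = -0.5 * -4.323751 = 2.1619

2.1619


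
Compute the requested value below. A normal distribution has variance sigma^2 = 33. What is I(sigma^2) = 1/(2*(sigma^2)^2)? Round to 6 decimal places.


Fisher information for variance: I(sigma^2) = 1/(2*sigma^4).
sigma^2 = 33, so sigma^4 = 1089.
I = 1/(2*1089) = 1/2178 = 0.000459

0.000459


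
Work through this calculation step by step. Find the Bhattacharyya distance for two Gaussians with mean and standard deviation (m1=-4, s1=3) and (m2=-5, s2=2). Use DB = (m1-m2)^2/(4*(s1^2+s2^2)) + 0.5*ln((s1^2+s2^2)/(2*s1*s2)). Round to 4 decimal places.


Bhattacharyya distance between two Gaussians:
DB = (m1-m2)^2/(4*(s1^2+s2^2)) + (1/2)*ln((s1^2+s2^2)/(2*s1*s2)).
(m1-m2)^2 = (1)^2 = 1.
s1^2+s2^2 = 9 + 4 = 13.
term1 = 1/52 = 0.019231.
term2 = 0.5*ln(13/12.0) = 0.040021.
DB = 0.019231 + 0.040021 = 0.0593

0.0593


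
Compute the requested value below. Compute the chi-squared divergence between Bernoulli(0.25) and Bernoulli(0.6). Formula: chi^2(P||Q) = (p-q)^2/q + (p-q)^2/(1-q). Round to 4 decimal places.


Chi-squared divergence between Bernoulli distributions:
chi^2 = (p-q)^2/q + (p-q)^2/(1-q).
p = 0.25, q = 0.6, p-q = -0.35.
(p-q)^2 = 0.1225.
term1 = 0.1225/0.6 = 0.204167.
term2 = 0.1225/0.4 = 0.30625.
chi^2 = 0.204167 + 0.30625 = 0.5104

0.5104


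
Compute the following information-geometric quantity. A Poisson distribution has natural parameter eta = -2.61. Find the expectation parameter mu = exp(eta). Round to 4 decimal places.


Expectation parameter for Poisson exponential family:
mu = exp(eta).
eta = -2.61.
mu = exp(-2.61) = 0.0735

0.0735


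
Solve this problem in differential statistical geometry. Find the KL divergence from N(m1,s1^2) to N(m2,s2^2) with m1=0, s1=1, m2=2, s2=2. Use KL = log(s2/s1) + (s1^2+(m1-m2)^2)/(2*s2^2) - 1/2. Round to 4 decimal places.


KL divergence between normal distributions:
KL = log(s2/s1) + (s1^2 + (m1-m2)^2)/(2*s2^2) - 1/2.
log(2/1) = 0.693147.
(1^2 + (0-2)^2)/(2*2^2) = (1 + 4)/8 = 0.625.
KL = 0.693147 + 0.625 - 0.5 = 0.8181

0.8181


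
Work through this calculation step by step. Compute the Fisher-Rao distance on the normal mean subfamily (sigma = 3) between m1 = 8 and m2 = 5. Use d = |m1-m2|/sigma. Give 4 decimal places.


On the fixed-variance normal subfamily, geodesic distance = |m1-m2|/sigma.
|8 - 5| = 3.
sigma = 3.
d = 3/3 = 1.0000

1.0000


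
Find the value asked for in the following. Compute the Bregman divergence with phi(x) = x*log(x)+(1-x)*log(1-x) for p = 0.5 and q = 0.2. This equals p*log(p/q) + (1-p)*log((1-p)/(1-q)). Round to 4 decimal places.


Bregman divergence with negative entropy generator:
D = p*log(p/q) + (1-p)*log((1-p)/(1-q)).
p = 0.5, q = 0.2.
p*log(p/q) = 0.5*log(0.5/0.2) = 0.458145.
(1-p)*log((1-p)/(1-q)) = 0.5*log(0.5/0.8) = -0.235002.
D = 0.458145 + -0.235002 = 0.2231

0.2231


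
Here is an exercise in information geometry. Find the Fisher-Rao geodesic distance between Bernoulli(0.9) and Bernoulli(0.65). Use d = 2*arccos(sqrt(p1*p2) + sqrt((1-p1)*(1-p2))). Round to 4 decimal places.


Geodesic distance on Bernoulli manifold:
d(p1,p2) = 2*arccos(sqrt(p1*p2) + sqrt((1-p1)*(1-p2))).
sqrt(p1*p2) = sqrt(0.9*0.65) = 0.764853.
sqrt((1-p1)*(1-p2)) = sqrt(0.1*0.35) = 0.187083.
arg = 0.764853 + 0.187083 = 0.951936.
d = 2*arccos(0.951936) = 0.6226

0.6226


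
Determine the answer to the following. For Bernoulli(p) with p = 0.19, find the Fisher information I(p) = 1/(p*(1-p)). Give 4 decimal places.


For Bernoulli(p), Fisher information is I(p) = 1/(p*(1-p)).
p = 0.19, 1-p = 0.81.
p*(1-p) = 0.1539.
I(p) = 1/0.1539 = 6.4977

6.4977


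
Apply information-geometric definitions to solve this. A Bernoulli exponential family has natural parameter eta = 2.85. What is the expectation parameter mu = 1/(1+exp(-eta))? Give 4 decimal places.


Dual coordinate (expectation parameter) for Bernoulli:
mu = 1/(1+exp(-eta)).
eta = 2.85.
exp(-eta) = exp(-2.85) = 0.057844.
mu = 1/(1+0.057844) = 0.9453

0.9453


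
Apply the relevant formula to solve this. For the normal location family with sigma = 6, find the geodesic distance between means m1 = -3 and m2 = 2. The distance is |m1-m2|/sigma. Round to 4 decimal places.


On the fixed-variance normal subfamily, geodesic distance = |m1-m2|/sigma.
|-3 - 2| = 5.
sigma = 6.
d = 5/6 = 0.8333

0.8333


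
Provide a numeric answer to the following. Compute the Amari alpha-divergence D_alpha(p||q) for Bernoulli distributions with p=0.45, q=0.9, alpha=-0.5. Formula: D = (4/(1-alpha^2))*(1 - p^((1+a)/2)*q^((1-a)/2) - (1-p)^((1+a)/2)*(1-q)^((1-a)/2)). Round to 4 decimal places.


Amari alpha-divergence:
D = (4/(1-alpha^2))*(1 - p^((1+a)/2)*q^((1-a)/2) - (1-p)^((1+a)/2)*(1-q)^((1-a)/2)).
alpha = -0.5, p = 0.45, q = 0.9.
e1 = (1+alpha)/2 = 0.25, e2 = (1-alpha)/2 = 0.75.
t1 = p^e1 * q^e2 = 0.45^0.25 * 0.9^0.75 = 0.756807.
t2 = (1-p)^e1 * (1-q)^e2 = 0.55^0.25 * 0.1^0.75 = 0.153141.
4/(1-alpha^2) = 5.333333.
D = 5.333333*(1 - 0.756807 - 0.153141) = 0.4803

0.4803


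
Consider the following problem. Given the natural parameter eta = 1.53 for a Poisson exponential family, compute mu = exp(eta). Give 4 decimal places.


Expectation parameter for Poisson exponential family:
mu = exp(eta).
eta = 1.53.
mu = exp(1.53) = 4.6182

4.6182


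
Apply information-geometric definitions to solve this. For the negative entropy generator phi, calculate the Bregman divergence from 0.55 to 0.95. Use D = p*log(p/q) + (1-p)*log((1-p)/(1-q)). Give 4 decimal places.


Bregman divergence with negative entropy generator:
D = p*log(p/q) + (1-p)*log((1-p)/(1-q)).
p = 0.55, q = 0.95.
p*log(p/q) = 0.55*log(0.55/0.95) = -0.300599.
(1-p)*log((1-p)/(1-q)) = 0.45*log(0.45/0.05) = 0.988751.
D = -0.300599 + 0.988751 = 0.6882

0.6882


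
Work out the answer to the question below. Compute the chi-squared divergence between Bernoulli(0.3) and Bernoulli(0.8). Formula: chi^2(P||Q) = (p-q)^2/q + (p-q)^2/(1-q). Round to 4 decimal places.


Chi-squared divergence between Bernoulli distributions:
chi^2 = (p-q)^2/q + (p-q)^2/(1-q).
p = 0.3, q = 0.8, p-q = -0.5.
(p-q)^2 = 0.25.
term1 = 0.25/0.8 = 0.3125.
term2 = 0.25/0.2 = 1.25.
chi^2 = 0.3125 + 1.25 = 1.5625

1.5625


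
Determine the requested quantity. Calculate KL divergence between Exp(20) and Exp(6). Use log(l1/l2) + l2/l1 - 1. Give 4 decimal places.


KL divergence for exponential family:
KL = log(l1/l2) + l2/l1 - 1.
log(20/6) = 1.203973.
6/20 = 0.3.
KL = 1.203973 + 0.3 - 1 = 0.5040

0.5040


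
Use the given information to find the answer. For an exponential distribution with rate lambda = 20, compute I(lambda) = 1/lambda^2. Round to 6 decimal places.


Fisher information for exponential: I(lambda) = 1/lambda^2.
lambda = 20, lambda^2 = 400.
I = 1/400 = 0.002500

0.002500


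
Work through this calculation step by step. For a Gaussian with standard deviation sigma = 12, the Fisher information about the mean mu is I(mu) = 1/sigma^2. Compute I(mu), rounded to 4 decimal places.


The Fisher information for the mean of a normal distribution is I(mu) = 1/sigma^2.
sigma = 12, so sigma^2 = 144.
I(mu) = 1/144 = 0.0069

0.0069


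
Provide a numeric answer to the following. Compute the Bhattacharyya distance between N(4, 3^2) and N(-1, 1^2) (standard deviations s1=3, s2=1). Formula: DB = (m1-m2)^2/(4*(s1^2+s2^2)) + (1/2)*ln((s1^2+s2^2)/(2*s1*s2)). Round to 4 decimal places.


Bhattacharyya distance between two Gaussians:
DB = (m1-m2)^2/(4*(s1^2+s2^2)) + (1/2)*ln((s1^2+s2^2)/(2*s1*s2)).
(m1-m2)^2 = (5)^2 = 25.
s1^2+s2^2 = 9 + 1 = 10.
term1 = 25/40 = 0.625.
term2 = 0.5*ln(10/6.0) = 0.255413.
DB = 0.625 + 0.255413 = 0.8804

0.8804


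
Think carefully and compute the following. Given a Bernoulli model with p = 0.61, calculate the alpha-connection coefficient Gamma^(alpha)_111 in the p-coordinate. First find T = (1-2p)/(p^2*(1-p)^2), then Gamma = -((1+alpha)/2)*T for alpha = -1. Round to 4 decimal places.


Skewness (Amari-Chentsov) tensor: T = (1-2p)/(p^2*(1-p)^2).
p = 0.61, 1-2p = -0.22, p^2 = 0.3721, (1-p)^2 = 0.1521.
T = -0.22/(0.3721 * 0.1521) = -3.887172.
In the p-coordinate, Gamma^(alpha) = Gamma^(0) - (alpha/2)*T with Gamma^(0) = (1/2)*g'(p) = -T/2,
so Gamma^(alpha) = -((1+alpha)/2)*T.
alpha = -1, -(1+alpha)/2 = 0.0.
Gamma = 0.0 * -3.887172 = 0.0000

0.0000


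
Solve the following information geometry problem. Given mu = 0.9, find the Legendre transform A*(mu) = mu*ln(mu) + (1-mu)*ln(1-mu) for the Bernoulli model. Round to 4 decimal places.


Legendre transform for Bernoulli:
A*(mu) = mu*log(mu) + (1-mu)*log(1-mu).
mu = 0.9, 1-mu = 0.1.
mu*log(mu) = 0.9*log(0.9) = -0.094824.
(1-mu)*log(1-mu) = 0.1*log(0.1) = -0.230259.
A* = -0.094824 + -0.230259 = -0.3251

-0.3251


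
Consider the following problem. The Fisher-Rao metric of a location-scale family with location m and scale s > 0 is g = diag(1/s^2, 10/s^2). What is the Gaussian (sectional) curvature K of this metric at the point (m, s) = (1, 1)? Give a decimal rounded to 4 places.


The metric has the form g = (A dm^2 + B ds^2)/s^2 with A = 1, B = 10.
Substitute u = sqrt(A/B)*m: g = B*(du^2 + ds^2)/s^2, i.e. B times the
Poincare upper half-plane metric, which has constant Gaussian curvature -1.
Scaling a 2D metric by a constant c divides the Gaussian curvature by c,
so K = -1/B = -1/(10) = -0.1000 everywhere (the point (m, s) = (1, 1) is irrelevant:
the curvature is constant).
The requested Gaussian curvature is K = -0.1000.

-0.1000


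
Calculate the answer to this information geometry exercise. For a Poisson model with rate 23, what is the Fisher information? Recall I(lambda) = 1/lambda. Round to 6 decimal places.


Fisher information for Poisson: I(lambda) = 1/lambda.
lambda = 23.
I(lambda) = 1/23 = 0.043478

0.043478


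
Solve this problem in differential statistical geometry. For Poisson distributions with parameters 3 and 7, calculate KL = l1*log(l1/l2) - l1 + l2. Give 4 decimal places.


KL divergence for Poisson:
KL = l1*log(l1/l2) - l1 + l2.
l1 = 3, l2 = 7.
log(3/7) = -0.847298.
l1*log(l1/l2) = 3 * -0.847298 = -2.541894.
KL = -2.541894 - 3 + 7 = 1.4581

1.4581


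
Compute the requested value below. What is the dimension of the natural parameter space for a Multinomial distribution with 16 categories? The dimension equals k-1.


Exponential family dimension calculation:
For Multinomial with k=16 categories, dim = k-1 = 15.

15


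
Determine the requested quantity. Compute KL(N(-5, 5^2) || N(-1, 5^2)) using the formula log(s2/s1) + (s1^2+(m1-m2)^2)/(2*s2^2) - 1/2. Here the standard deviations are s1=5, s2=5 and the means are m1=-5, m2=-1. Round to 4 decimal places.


KL divergence between normal distributions:
KL = log(s2/s1) + (s1^2 + (m1-m2)^2)/(2*s2^2) - 1/2.
log(5/5) = 0.0.
(5^2 + (-5--1)^2)/(2*5^2) = (25 + 16)/50 = 0.82.
KL = 0.0 + 0.82 - 0.5 = 0.3200

0.3200


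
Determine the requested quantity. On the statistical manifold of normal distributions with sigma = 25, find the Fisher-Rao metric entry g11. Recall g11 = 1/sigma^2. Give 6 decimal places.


For the 2-parameter normal family, the Fisher metric has:
  g11 = 1/sigma^2, g22 = 2/sigma^2.
sigma = 25, sigma^2 = 625.
g11 = 0.001600

0.001600


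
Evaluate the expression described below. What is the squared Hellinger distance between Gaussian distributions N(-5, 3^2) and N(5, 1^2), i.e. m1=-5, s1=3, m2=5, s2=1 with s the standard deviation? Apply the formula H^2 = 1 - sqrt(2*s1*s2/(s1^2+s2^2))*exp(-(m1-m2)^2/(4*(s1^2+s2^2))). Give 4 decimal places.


Squared Hellinger distance for Gaussians:
H^2 = 1 - sqrt(2*s1*s2/(s1^2+s2^2)) * exp(-(m1-m2)^2/(4*(s1^2+s2^2))).
s1^2 = 9, s2^2 = 1, s1^2+s2^2 = 10.
sqrt(2*3*1/(10)) = 0.774597.
(m1-m2)^2 = (-10)^2 = 100.
exp(-100/(4*10)) = exp(-2.5) = 0.082085.
H^2 = 1 - 0.774597*0.082085 = 0.9364

0.9364
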